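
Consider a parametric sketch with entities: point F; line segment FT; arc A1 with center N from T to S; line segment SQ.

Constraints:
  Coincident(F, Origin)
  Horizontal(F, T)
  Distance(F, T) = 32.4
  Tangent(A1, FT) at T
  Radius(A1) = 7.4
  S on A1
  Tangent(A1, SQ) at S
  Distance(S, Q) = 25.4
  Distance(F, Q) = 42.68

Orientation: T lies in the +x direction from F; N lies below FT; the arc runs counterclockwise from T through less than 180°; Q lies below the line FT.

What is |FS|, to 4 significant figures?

26.24

F is at the origin; F and T share the same y with |FT| = 32.4 and T on the +x side, so T = (32.40, 0.000). Tangency of A1 to FT means the radius NT is perpendicular to FT, so N = T + (0, -7.4) = (32.40, -7.400). Since NS ⟂ SQ (tangency), |NQ| = √(7.4² + 25.4²) = 26.46 regardless of where S sits on A1. So Q lies on both circle(F, 42.68) and circle(N, 26.46); the below-FT intersection is Q = (26.76, -33.25). S is the foot of the tangent from Q: S = (25.02, -7.908).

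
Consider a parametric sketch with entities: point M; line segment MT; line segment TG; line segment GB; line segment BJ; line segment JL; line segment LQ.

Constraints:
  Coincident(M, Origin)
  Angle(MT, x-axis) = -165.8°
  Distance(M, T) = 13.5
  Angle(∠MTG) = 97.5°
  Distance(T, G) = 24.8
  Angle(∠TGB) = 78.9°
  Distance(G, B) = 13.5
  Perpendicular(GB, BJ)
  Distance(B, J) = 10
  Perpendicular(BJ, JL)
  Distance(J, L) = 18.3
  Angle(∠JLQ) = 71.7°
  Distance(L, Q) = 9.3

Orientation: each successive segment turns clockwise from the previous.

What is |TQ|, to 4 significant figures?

24.10

M is at the origin; MT runs at -165.8° with length 13.5, so T = (-13.09, -3.312). ∠MTG = 97.5° gives TG at 111.7° from the x-axis; with |TG| = 24.8, G = (-22.26, 19.73). ∠TGB = 78.9° gives GB at 10.60° from the x-axis; with |GB| = 13.5, B = (-8.988, 22.21). The perpendicularity gives BJ at right angles to GB, so BJ runs at -79.40°; with |BJ| = 10.0, J = (-7.148, 12.38). BJ is perpendicular to JL, so JL runs at -169.4°; with |JL| = 18.3, L = (-25.14, 9.019). ∠JLQ = 71.7° gives LQ at 82.30° from the x-axis; with |LQ| = 9.3, Q = (-23.89, 18.23). Then |TQ| = |Q − T| = 24.10.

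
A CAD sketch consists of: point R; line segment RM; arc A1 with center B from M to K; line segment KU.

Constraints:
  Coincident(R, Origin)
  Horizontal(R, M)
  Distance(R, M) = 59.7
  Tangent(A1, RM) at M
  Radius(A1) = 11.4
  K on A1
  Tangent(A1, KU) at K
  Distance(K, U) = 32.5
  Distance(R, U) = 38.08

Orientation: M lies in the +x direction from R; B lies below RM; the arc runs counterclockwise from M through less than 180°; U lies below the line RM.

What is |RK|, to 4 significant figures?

51.95

Checks: |BK| = 11.40 ✓; ∠(BK, KU) = 90.00° ✓; |KU| = 32.50 ✓; |RU| = 38.08 ✓.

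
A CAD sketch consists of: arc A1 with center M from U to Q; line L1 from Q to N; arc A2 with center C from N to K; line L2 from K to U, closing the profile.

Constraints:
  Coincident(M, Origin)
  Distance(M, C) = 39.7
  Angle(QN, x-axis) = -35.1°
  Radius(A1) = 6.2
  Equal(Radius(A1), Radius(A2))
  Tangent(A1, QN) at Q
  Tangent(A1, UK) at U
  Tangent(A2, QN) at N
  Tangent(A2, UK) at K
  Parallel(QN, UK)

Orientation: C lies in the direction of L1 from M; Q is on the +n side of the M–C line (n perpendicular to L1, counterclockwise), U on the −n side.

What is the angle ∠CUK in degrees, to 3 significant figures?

8.88°

The slot axis is L1's direction at -35.1°, so u = (cos -35.1°, sin -35.1°) = (0.818, -0.575) and n = (−sin -35.1°, cos -35.1°) = (0.575, 0.818). M is at the origin and C lies 39.7 along u from M, so C = 39.7·u = (32.5, -22.8). Tangency of A1 to both parallel lines with radius 6.2 puts Q and U at M ± 6.2·n: Q = (3.57, 5.07), U = (-3.57, -5.07). Equal radii place N and K the same way about C: N = C + 6.2·n = (36.0, -17.8), K = C − 6.2·n = (28.9, -27.9). Then cos ∠CUK = UC·UK / (|UC||UK|), giving 8.88°.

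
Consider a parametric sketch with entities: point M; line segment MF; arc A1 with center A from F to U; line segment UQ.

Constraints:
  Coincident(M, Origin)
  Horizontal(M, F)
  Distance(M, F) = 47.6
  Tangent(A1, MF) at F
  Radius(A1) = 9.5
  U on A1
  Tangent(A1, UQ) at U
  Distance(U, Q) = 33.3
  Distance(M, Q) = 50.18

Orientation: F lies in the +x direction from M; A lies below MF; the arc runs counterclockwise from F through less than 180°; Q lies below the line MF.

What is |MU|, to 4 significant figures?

39.05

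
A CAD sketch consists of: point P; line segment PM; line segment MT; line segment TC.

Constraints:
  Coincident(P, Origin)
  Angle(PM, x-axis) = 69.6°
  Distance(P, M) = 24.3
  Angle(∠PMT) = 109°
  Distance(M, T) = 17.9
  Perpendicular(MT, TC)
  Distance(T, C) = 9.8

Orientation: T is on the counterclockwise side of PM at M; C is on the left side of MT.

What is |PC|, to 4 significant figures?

28.98

∠PMT = 109.0°, so MT runs at 69.6° + (180° − 109.0°) = 140.6° from the x-axis; with |MT| = 17.9, T = M + 17.9·(cos 140.6°, sin 140.6°) = (-5.362, 34.14). The perpendicularity gives TC at right angles to MT; with |TC| = 9.8 on the left of MT, C = T + 9.8·(-0.6347, -0.7727) = (-11.58, 26.56). Then |PC| = |C − P| = 28.98.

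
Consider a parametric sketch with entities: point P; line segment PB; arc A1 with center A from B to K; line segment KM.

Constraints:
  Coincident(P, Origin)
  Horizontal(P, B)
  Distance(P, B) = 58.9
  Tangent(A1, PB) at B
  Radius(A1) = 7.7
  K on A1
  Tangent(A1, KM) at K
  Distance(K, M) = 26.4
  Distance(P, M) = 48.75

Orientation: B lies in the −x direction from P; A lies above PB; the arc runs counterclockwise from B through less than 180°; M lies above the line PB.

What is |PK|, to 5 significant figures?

52.205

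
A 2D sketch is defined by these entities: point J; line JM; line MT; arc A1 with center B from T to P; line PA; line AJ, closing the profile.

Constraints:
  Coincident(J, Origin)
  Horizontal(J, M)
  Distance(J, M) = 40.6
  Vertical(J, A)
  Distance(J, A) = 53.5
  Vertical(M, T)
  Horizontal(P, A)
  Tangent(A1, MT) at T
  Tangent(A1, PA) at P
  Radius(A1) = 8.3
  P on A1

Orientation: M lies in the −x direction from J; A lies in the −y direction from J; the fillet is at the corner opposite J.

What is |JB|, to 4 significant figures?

55.55

J and A share the same x with |JA| = 53.5 and A on the −y side, so A = (0.000, -53.50). The virtual corner opposite J is at (-40.60, -53.50). Tangency of A1 to MT means the radius BT is perpendicular to MT and the tangent condition forces BP to be normal to PA, with radius 8.3, so the center B sits 8.3 in from both sides at B = (-32.30, -45.20). Then |JB| = |B − J| = 55.55.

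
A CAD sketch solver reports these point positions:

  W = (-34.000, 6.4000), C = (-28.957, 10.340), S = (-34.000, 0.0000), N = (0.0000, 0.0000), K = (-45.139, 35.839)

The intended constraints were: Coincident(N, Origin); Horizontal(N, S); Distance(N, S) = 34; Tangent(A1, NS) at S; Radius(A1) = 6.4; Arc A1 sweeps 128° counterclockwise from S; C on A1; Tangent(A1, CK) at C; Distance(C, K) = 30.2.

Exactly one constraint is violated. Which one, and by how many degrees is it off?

Tangent(A1, CK) at C — off by 5.60°.

N = (0.00, 0.00) ✓; N.y = 0.00, S.y = 0.00 ✓; |NS| = 34.00 ✓; ∠(WS, SN) = 90.00° ✓; |WS| = 6.400 ✓; bearing(W→C) − bearing(W→S) = 128.0° ✓; |WC| = 6.400 ✓; ∠(WC, CK) = 95.60° ✗; |CK| = 30.20 ✓.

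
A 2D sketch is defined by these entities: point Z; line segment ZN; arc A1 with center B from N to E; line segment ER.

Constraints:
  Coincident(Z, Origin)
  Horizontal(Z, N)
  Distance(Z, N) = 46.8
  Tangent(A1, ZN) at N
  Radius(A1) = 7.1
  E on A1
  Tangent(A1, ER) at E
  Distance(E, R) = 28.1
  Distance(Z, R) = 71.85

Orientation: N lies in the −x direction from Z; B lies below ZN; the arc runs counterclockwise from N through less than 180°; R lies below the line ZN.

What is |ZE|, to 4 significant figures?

53.30

Checks: |BN| = 7.100 ✓; |BE| = 7.100 ✓; ∠(BE, ER) = 90.00° ✓; |ER| = 28.10 ✓; |ZR| = 71.85 ✓.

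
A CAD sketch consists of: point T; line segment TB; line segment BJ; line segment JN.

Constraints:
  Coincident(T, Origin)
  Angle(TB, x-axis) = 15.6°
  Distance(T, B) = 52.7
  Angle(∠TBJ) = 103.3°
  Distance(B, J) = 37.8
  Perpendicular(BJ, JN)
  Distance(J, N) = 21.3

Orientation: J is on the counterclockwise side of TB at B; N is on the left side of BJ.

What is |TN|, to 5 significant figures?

58.237

∠TBJ = 103.3°, so BJ runs at 15.6° + (180° − 103.3°) = 92.300° from the x-axis; with |BJ| = 37.8, J = B + 37.8·(cos 92.300°, sin 92.300°) = (49.242, 51.942). BJ ⟂ JN; with |JN| = 21.3 on the left of BJ, N = J + 21.3·(-0.99919, -0.040132) = (27.959, 51.087). Then |TN| = |N − T| = 58.237.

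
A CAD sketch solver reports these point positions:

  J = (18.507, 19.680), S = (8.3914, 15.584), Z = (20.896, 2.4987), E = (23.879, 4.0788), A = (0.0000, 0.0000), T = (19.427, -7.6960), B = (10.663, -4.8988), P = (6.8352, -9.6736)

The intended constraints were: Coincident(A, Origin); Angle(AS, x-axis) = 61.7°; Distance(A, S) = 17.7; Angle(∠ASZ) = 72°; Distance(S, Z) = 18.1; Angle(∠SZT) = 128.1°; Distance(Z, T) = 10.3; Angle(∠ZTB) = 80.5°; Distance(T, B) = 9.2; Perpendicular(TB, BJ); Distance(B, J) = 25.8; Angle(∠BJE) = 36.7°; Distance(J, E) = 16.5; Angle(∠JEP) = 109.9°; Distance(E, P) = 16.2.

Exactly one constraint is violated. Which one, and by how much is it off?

Distance(E, P) = 16.2 — off by 5.70.

A = (0.00, 0.00) ✓; AS at 61.70° ✓; |AS| = 17.70 ✓; ∠ASZ = 72.00° ✓; |SZ| = 18.10 ✓; ∠SZT = 128.1° ✓; |ZT| = 10.30 ✓; ∠ZTB = 80.50° ✓; |TB| = 9.200 ✓; ∠(TB, BJ) = 90.00° ✓; |BJ| = 25.80 ✓; ∠BJE = 36.70° ✓; |JE| = 16.50 ✓; ∠JEP = 109.9° ✓; |EP| = 21.90 ✗.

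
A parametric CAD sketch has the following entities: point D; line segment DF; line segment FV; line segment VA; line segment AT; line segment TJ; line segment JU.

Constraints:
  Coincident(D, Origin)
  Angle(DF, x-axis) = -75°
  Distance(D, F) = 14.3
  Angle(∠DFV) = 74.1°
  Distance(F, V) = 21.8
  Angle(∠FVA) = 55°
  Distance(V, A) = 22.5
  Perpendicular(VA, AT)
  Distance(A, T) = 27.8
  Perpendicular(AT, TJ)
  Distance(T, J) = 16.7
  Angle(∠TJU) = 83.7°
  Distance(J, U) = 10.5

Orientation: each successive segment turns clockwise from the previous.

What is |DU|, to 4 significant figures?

18.02

The perpendicularity gives TJ at right angles to AT, so TJ runs at -125.9°; with |TJ| = 16.7, J = (7.824, -25.07). ∠TJU = 83.7° gives JU at 137.8° from the x-axis; with |JU| = 10.5, U = (0.04547, -18.02). Then |DU| = |U − D| = 18.02.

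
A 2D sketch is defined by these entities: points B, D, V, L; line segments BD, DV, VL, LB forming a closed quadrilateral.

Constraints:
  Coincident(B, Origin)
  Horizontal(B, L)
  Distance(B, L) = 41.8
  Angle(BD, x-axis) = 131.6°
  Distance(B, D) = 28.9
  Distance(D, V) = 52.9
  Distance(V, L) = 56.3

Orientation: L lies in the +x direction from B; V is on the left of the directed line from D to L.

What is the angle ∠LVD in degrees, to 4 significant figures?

72.60°

Checks: |DV| = 52.90 ✓; |VL| = 56.30 ✓.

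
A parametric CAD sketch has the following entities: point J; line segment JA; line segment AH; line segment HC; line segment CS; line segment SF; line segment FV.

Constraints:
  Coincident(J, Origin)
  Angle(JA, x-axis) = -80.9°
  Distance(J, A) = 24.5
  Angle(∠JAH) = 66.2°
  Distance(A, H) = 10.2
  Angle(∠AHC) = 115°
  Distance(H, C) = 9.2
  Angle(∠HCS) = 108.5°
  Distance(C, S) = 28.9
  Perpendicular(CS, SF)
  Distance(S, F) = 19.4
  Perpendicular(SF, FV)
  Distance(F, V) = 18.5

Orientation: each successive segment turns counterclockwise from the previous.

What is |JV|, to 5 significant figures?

26.822

J is at the origin; JA runs at -80.9° with length 24.5, so A = (3.8749, -24.192). ∠JAH = 66.2° gives AH at 32.900° from the x-axis; with |AH| = 10.2, H = (12.439, -18.651). ∠AHC = 115.0° gives HC at 97.900° from the x-axis; with |HC| = 9.2, C = (11.175, -9.5386). ∠HCS = 108.5° gives CS at 169.40° from the x-axis; with |CS| = 28.9, S = (-17.232, -4.2224). The perpendicularity gives SF at right angles to CS, so SF runs at -100.60°; with |SF| = 19.4, F = (-20.801, -23.291). The perpendicularity gives FV at right angles to SF, so FV runs at -10.600°; with |FV| = 18.5, V = (-2.6167, -26.694). Then |JV| = |V − J| = 26.822.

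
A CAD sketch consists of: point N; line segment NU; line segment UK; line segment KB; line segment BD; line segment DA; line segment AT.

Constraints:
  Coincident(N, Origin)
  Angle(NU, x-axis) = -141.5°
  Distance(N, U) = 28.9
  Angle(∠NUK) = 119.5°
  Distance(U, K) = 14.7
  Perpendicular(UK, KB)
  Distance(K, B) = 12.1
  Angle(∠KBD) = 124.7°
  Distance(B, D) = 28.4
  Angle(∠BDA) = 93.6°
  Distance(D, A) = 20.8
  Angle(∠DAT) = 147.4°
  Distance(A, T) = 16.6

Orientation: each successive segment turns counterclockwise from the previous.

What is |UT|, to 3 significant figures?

23.6

∠BDA = 93.6° gives DA at 151° from the x-axis; with |DA| = 20.8, A = (-14.2, 5.15). ∠DAT = 147.4° gives AT at -177° from the x-axis; with |AT| = 16.6, T = (-30.8, 4.20). Then |UT| = |T − U| = 23.6.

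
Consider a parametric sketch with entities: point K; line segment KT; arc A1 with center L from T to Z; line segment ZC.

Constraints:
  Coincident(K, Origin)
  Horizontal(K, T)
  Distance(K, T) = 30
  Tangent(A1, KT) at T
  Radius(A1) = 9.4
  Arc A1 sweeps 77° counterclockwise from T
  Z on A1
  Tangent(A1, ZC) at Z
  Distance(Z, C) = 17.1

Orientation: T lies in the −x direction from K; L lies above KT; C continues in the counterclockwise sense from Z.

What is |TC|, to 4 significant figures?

27.25

K is at the origin; KT is horizontal with |KT| = 30.0 and T on the −x side, so T = (-30.00, 0.000). A1 meets KT tangentially, so LT is at right angles to KT, so L = T + (0, 9.4) = (-30.00, 9.400). On A1, T sits at bearing -90° from L; a 77° counterclockwise sweep puts Z at bearing -13°, so Z = L + 9.4·(cos -13°, sin -13°) = (-20.84, 7.285). Since A1 is tangent to ZC there, LZ ⟂ ZC, so ZC runs along (−sin -13°, cos -13°); with |ZC| = 17.1, C = (-16.99, 23.95). Then |TC| = |C − T| = 27.25.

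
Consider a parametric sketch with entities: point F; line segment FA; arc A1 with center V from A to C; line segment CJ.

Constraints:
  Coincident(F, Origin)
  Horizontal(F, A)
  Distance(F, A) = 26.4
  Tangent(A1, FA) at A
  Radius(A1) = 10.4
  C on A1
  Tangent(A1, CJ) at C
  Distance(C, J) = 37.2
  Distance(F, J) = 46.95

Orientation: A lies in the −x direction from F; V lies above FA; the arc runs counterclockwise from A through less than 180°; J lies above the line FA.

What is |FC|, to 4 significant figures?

18.40

F is at the origin; FA is horizontal with |FA| = 26.4 and A on the −x side, so A = (-26.40, 0.000). The tangent condition forces VA to be normal to FA, so V = A + (0, 10.4) = (-26.40, 10.40). Since VC ⟂ CJ (tangency), |VJ| = √(10.4² + 37.2²) = 38.63 regardless of where C sits on A1. So J lies on both circle(F, 46.95) and circle(V, 38.63); the above-FA intersection is J = (-10.73, 45.71). C is the foot of the tangent from J: C = (-16.11, 8.897).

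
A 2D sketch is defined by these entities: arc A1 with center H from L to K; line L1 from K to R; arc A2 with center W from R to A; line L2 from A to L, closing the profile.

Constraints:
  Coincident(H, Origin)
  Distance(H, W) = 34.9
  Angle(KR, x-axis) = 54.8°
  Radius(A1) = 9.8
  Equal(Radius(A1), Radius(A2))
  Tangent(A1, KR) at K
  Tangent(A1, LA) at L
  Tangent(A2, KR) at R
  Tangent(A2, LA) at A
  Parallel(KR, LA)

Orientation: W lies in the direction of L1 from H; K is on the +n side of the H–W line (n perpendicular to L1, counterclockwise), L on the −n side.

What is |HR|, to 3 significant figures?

36.2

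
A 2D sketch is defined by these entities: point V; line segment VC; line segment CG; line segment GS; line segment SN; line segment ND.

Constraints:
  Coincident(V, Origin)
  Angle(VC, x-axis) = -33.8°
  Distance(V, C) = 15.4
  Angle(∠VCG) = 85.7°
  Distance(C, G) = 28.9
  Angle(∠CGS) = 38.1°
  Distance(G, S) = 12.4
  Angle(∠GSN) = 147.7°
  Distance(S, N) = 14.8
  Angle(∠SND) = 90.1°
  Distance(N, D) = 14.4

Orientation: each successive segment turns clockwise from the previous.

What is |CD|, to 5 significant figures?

5.9522

V is at the origin; VC runs at -33.8° with length 15.4, so C = (12.797, -8.5670). ∠VCG = 85.7° gives CG at -128.10° from the x-axis; with |CG| = 28.9, G = (-5.0352, -31.309). ∠CGS = 38.1° gives GS at 90.000° from the x-axis; with |GS| = 12.4, S = (-5.0352, -18.909). ∠GSN = 147.7° gives SN at 57.700° from the x-axis; with |SN| = 14.8, N = (2.8732, -6.3995). ∠SND = 90.1° gives ND at -32.200° from the x-axis; with |ND| = 14.4, D = (15.058, -14.073). Then |CD| = |D − C| = 5.9522.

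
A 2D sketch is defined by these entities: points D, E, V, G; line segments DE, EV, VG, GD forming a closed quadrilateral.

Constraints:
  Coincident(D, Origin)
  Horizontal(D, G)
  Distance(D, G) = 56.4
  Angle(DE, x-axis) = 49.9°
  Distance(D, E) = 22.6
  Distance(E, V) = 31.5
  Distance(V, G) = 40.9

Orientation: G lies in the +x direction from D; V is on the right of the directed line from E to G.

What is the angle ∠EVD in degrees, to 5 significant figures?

45.804°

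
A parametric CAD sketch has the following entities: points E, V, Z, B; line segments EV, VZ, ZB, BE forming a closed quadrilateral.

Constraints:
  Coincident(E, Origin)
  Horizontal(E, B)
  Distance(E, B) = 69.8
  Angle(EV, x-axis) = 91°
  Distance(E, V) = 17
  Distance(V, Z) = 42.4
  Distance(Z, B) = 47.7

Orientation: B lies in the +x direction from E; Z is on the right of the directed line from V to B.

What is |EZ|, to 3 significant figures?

30.3

E is at the origin; EB is horizontal with |EB| = 69.8 and B in +x, so B = (69.8, 0). EV runs at 91.0° with |EV| = 17.0, so V = (-0.297, 17.0). Z is determined by |VZ| = 42.4 and |ZB| = 47.7 together: it lies at the intersection of circle(V, 42.4) and circle(B, 47.7). With |VB| = 72.1, the foot of the radical line on VB is 32.8 from V and the perpendicular offset is √(42.4² − 32.8²) = 26.9. Taking the right-of-VB solution: Z = (25.2, -16.9).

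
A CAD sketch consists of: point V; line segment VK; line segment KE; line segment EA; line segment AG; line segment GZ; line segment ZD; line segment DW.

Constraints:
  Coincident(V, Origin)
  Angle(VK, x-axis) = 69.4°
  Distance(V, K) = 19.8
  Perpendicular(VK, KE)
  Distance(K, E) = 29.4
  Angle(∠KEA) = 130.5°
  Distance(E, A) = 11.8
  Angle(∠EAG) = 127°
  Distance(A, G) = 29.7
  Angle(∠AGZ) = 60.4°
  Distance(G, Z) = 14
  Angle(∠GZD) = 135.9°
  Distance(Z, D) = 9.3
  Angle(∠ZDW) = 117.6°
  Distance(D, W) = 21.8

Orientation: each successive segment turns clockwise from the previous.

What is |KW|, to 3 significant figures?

39.1

V is at the origin; VK runs at 69.4° with length 19.8, so K = (6.97, 18.5). VK ⟂ KE, so KE runs at -20.6°; with |KE| = 29.4, E = (34.5, 8.19). ∠KEA = 130.5° gives EA at -70.1° from the x-axis; with |EA| = 11.8, A = (38.5, -2.91). ∠EAG = 127.0° gives AG at -123° from the x-axis; with |AG| = 29.7, G = (22.3, -27.8). ∠AGZ = 60.4° gives GZ at 117° from the x-axis; with |GZ| = 14.0, Z = (15.9, -15.3). ∠GZD = 135.9° gives ZD at 73.2° from the x-axis; with |ZD| = 9.3, D = (18.6, -6.44). ∠ZDW = 117.6° gives DW at 10.8° from the x-axis; with |DW| = 21.8, W = (40.0, -2.36). Then |KW| = |W − K| = 39.1.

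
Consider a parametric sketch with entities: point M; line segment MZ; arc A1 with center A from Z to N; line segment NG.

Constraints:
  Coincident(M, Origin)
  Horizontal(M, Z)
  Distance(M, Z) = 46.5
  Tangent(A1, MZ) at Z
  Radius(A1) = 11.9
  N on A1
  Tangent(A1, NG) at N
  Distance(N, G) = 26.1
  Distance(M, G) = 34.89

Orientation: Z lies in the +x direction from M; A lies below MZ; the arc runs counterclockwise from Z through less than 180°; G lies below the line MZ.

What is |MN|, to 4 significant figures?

36.99

M is at the origin; M and Z share the same y with |MZ| = 46.5 and Z on the +x side, so Z = (46.50, 0.000). Since A1 is tangent to MZ there, AZ ⟂ MZ, so A = Z + (0, -11.9) = (46.50, -11.90). Since AN ⟂ NG (tangency), |AG| = √(11.9² + 26.1²) = 28.68 regardless of where N sits on A1. So G lies on both circle(M, 34.89) and circle(A, 28.68); the below-MZ intersection is G = (22.11, -26.99). N is the foot of the tangent from G: N = (36.60, -5.290).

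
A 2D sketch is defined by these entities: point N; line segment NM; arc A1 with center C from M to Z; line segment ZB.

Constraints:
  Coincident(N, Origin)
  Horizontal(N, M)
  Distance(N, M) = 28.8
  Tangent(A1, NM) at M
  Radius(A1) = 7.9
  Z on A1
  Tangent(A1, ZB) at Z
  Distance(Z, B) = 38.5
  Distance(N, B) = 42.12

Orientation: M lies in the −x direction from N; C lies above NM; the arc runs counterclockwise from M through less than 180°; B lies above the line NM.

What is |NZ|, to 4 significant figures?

22.00

Checks: |CZ| = 7.900 ✓; ∠(CZ, ZB) = 90.00° ✓; |ZB| = 38.50 ✓; |NB| = 42.12 ✓.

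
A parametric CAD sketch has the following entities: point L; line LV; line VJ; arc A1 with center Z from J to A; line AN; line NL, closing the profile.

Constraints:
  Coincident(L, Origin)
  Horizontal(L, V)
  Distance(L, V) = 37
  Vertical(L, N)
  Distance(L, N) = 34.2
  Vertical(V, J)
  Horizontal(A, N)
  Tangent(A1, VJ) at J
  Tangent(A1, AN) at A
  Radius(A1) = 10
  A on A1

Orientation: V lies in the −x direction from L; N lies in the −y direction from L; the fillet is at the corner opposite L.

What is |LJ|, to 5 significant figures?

44.211

L is at the origin; LV is horizontal with |LV| = 37.0 and V on the −x side, so V = (-37.000, 0.0000). LN is vertical with |LN| = 34.2 and N on the −y side, so N = (0.0000, -34.200). The virtual corner opposite L is at (-37.000, -34.200). The tangent condition forces ZJ to be normal to VJ and the tangent condition forces ZA to be normal to AN, with radius 10.0, so the center Z sits 10.0 in from both sides at Z = (-27.000, -24.200). That places the tangent points at J = (-37.000, -24.200) on VJ and A = (-27.000, -34.200) on AN. Then |LJ| = |J − L| = 44.211.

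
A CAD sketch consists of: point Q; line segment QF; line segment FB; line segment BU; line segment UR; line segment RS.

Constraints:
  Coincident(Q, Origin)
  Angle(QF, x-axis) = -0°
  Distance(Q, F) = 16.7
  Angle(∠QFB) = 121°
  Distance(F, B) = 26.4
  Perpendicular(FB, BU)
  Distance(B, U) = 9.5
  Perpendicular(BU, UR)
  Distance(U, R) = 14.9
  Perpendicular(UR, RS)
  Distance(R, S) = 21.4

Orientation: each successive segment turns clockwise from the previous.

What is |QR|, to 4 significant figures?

20.67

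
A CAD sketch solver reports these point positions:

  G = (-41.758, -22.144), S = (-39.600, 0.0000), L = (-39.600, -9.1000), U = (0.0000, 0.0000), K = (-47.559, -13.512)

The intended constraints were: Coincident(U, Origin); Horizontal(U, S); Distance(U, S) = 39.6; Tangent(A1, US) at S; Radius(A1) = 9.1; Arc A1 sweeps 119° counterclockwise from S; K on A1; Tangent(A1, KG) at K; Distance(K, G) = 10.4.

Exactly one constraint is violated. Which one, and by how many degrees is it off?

Tangent(A1, KG) at K — off by 4.90°.

U = (0.00, 0.00) ✓; U.y = 0.00, S.y = 0.00 ✓; |US| = 39.60 ✓; ∠(LS, SU) = 90.00° ✓; |LS| = 9.100 ✓; bearing(L→K) − bearing(L→S) = 119.0° ✓; |LK| = 9.100 ✓; ∠(LK, KG) = 85.10° ✗; |KG| = 10.40 ✓.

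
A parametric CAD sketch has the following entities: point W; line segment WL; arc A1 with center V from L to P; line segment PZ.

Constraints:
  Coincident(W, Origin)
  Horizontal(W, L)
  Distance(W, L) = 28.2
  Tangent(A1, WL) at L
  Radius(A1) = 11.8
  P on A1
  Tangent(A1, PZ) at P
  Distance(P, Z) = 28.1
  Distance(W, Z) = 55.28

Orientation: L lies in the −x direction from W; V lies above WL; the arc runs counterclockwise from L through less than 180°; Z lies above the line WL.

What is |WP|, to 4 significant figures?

27.23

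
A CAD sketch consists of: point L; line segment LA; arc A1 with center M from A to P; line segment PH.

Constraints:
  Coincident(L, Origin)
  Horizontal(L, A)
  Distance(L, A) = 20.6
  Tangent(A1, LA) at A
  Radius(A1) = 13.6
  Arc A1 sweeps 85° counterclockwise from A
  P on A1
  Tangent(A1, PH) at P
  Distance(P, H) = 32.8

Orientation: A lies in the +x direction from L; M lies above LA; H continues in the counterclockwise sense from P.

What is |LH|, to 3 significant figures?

58.3

L is at the origin; L and A share the same y with |LA| = 20.6 and A on the +x side, so A = (20.6, 0.00). Tangency of A1 to LA means the radius MA is perpendicular to LA, so M = A + (0, 13.6) = (20.6, 13.6). On A1, A sits at bearing -90° from M; an 85° counterclockwise sweep puts P at bearing -5°, so P = M + 13.6·(cos -5°, sin -5°) = (34.1, 12.4). A1 meets PH tangentially, so MP is at right angles to PH, so PH runs along (−sin -5°, cos -5°); with |PH| = 32.8, H = (37.0, 45.1). Then |LH| = |H − L| = 58.3.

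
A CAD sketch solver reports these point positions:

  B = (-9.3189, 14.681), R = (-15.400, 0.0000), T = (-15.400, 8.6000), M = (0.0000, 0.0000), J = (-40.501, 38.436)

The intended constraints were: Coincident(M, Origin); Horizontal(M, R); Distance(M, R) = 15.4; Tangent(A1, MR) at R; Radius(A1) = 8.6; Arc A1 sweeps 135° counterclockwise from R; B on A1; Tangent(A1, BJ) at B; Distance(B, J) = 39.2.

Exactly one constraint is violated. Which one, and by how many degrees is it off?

Tangent(A1, BJ) at B — off by 7.70°.

M = (0.00, 0.00) ✓; M.y = 0.00, R.y = 0.00 ✓; |MR| = 15.40 ✓; ∠(TR, RM) = 90.00° ✓; |TR| = 8.600 ✓; bearing(T→B) − bearing(T→R) = 135.0° ✓; |TB| = 8.600 ✓; ∠(TB, BJ) = 82.30° ✗; |BJ| = 39.20 ✓.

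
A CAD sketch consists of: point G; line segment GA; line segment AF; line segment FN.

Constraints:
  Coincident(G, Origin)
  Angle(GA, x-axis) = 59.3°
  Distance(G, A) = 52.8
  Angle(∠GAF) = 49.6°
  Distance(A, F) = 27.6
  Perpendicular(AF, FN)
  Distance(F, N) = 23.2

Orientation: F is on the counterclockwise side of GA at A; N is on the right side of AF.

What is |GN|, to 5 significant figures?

63.754

∠GAF = 49.6°, so AF runs at 59.3° + (180° − 49.6°) = 189.70° from the x-axis; with |AF| = 27.6, F = A + 27.6·(cos 189.70°, sin 189.70°) = (-0.24875, 40.750). AF is perpendicular to FN; with |FN| = 23.2 on the right of AF, N = F + 23.2·(-0.16849, 0.98570) = (-4.1577, 63.618). Then |GN| = |N − G| = 63.754.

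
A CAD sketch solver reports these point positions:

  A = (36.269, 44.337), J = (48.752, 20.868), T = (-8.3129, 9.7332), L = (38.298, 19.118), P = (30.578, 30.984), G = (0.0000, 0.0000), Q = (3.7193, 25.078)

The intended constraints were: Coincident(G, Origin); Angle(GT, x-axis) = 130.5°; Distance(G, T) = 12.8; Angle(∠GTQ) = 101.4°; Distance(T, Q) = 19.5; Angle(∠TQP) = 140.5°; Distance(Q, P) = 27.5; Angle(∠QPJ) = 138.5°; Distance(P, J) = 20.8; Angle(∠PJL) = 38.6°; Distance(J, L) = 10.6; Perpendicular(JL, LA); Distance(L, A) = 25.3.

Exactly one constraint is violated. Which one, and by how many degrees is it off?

Perpendicular(JL, LA) — off by 4.90°.

G = (0.00, 0.00) ✓; GT at 130.5° ✓; |GT| = 12.80 ✓; ∠GTQ = 101.4° ✓; |TQ| = 19.50 ✓; ∠TQP = 140.5° ✓; |QP| = 27.50 ✓; ∠QPJ = 138.5° ✓; |PJ| = 20.80 ✓; ∠PJL = 38.60° ✓; |JL| = 10.60 ✓; ∠(JL, LA) = 94.90° ✗; |LA| = 25.30 ✓.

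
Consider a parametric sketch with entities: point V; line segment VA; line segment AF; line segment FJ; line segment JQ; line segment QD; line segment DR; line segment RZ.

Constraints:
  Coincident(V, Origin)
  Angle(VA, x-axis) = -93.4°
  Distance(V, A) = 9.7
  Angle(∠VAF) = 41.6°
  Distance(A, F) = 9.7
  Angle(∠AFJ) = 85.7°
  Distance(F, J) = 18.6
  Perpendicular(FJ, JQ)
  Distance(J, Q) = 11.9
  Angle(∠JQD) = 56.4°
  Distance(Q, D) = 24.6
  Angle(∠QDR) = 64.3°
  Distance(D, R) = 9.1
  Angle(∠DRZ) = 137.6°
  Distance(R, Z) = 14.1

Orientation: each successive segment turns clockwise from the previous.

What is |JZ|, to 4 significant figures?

3.682

V is at the origin; VA runs at -93.4° with length 9.7, so A = (-0.5753, -9.683). ∠VAF = 41.6° gives AF at 128.2° from the x-axis; with |AF| = 9.7, F = (-6.574, -2.060). ∠AFJ = 85.7° gives FJ at 33.90° from the x-axis; with |FJ| = 18.6, J = (8.864, 8.314). FJ is perpendicular to JQ, so JQ runs at -56.10°; with |JQ| = 11.9, Q = (15.50, -1.563). ∠JQD = 56.4° gives QD at -179.7° from the x-axis; with |QD| = 24.6, D = (-9.098, -1.692). ∠QDR = 64.3° gives DR at 64.60° from the x-axis; with |DR| = 9.1, R = (-5.195, 6.528). ∠DRZ = 137.6° gives RZ at 22.20° from the x-axis; with |RZ| = 14.1, Z = (7.860, 11.86). Then |JZ| = |Z − J| = 3.682.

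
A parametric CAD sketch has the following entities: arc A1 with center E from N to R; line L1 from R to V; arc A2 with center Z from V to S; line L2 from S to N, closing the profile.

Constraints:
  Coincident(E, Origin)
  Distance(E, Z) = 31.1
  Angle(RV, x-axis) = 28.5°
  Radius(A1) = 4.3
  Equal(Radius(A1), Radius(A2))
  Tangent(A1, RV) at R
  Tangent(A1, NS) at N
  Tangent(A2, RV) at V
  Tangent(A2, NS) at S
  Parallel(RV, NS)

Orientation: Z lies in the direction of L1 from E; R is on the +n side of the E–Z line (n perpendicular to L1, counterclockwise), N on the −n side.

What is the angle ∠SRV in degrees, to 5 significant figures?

15.458°

The slot axis is L1's direction at 28.5°, so u = (cos 28.5°, sin 28.5°) = (0.87882, 0.47716) and n = (−sin 28.5°, cos 28.5°) = (-0.47716, 0.87882). E is at the origin and Z lies 31.1 along u from E, so Z = 31.1·u = (27.331, 14.840). Tangency of A1 to both parallel lines with radius 4.3 puts R and N at E ± 4.3·n: R = (-2.0518, 3.7789), N = (2.0518, -3.7789). Equal radii place V and S the same way about Z: V = Z + 4.3·n = (25.279, 18.619), S = Z − 4.3·n = (29.383, 11.061). Then cos ∠SRV = RS·RV / (|RS||RV|), giving 15.458°.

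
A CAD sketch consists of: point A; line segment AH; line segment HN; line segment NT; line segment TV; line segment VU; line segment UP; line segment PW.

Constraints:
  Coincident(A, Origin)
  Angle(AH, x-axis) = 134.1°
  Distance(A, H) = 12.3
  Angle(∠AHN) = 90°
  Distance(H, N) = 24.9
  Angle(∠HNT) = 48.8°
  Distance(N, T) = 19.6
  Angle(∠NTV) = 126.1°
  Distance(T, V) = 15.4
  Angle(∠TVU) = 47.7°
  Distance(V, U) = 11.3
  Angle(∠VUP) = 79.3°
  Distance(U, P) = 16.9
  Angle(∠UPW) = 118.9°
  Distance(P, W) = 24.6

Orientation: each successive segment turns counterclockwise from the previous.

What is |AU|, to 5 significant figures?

8.2375

∠NTV = 126.1° gives TV at 49.200° from the x-axis; with |TV| = 15.4, V = (3.1557, 1.5565). ∠TVU = 47.7° gives VU at -178.50° from the x-axis; with |VU| = 11.3, U = (-8.1404, 1.2607). Then |AU| = |U − A| = 8.2375.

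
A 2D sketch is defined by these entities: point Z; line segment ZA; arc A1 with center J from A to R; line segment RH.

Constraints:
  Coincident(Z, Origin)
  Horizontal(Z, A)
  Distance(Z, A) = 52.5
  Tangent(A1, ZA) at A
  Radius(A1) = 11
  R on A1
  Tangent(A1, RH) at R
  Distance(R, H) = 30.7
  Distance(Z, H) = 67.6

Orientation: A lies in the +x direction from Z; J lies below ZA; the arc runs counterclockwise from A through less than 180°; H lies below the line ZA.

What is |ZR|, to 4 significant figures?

44.46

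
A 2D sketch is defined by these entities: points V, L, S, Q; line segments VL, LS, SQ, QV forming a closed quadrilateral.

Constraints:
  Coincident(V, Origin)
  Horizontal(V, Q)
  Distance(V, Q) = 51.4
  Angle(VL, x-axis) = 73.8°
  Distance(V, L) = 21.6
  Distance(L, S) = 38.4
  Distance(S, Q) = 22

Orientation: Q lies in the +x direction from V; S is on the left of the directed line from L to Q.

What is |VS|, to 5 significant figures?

49.082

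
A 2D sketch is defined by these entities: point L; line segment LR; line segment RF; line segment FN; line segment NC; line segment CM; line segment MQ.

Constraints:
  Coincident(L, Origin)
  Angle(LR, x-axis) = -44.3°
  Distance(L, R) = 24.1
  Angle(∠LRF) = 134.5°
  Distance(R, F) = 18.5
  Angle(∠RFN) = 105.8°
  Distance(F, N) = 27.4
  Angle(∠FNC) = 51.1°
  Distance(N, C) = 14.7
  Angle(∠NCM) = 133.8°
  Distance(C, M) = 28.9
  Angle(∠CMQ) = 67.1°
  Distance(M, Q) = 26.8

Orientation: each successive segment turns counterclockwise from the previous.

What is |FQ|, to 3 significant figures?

11.8

L is at the origin; LR runs at -44.3° with length 24.1, so R = (17.2, -16.8). ∠LRF = 134.5° gives RF at 1.20° from the x-axis; with |RF| = 18.5, F = (35.7, -16.4). ∠RFN = 105.8° gives FN at 75.4° from the x-axis; with |FN| = 27.4, N = (42.7, 10.1). ∠FNC = 51.1° gives NC at -156° from the x-axis; with |NC| = 14.7, C = (29.3, 4.02). ∠NCM = 133.8° gives CM at -110° from the x-axis; with |CM| = 28.9, M = (19.6, -23.2). ∠CMQ = 67.1° gives MQ at 3.40° from the x-axis; with |MQ| = 26.8, Q = (46.4, -21.6). Then |FQ| = |Q − F| = 11.8.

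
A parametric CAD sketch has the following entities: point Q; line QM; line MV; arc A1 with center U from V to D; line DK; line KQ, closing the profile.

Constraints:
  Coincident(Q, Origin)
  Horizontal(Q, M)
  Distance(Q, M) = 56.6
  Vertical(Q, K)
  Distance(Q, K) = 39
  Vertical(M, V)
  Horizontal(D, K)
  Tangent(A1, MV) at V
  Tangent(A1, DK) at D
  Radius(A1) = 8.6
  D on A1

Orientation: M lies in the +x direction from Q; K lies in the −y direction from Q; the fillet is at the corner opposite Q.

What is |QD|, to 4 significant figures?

61.85

Q is at the origin; QM is horizontal with |QM| = 56.6 and M on the +x side, so M = (56.60, 0.000). Q and K share the same x with |QK| = 39.0 and K on the −y side, so K = (0.000, -39.00). The virtual corner opposite Q is at (56.60, -39.00). Since A1 is tangent to MV there, UV ⟂ MV and since A1 is tangent to DK there, UD ⟂ DK, with radius 8.6, so the center U sits 8.6 in from both sides at U = (48.00, -30.40). That places the tangent points at V = (56.60, -30.40) on MV and D = (48.00, -39.00) on DK. Then |QD| = |D − Q| = 61.85.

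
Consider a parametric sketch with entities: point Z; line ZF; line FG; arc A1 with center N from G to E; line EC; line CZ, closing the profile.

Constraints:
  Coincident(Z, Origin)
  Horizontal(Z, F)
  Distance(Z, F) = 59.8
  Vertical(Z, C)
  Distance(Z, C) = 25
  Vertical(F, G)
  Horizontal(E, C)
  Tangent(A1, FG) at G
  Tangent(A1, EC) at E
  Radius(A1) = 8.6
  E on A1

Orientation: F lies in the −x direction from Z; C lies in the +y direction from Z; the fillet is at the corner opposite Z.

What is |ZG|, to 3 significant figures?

62.0

Z is at the origin; ZF is horizontal with |ZF| = 59.8 and F on the −x side, so F = (-59.8, 0.00). Z and C share the same x with |ZC| = 25.0 and C on the +y side, so C = (0.00, 25.0). The virtual corner opposite Z is at (-59.8, 25.0). The tangent condition forces NG to be normal to FG and tangency of A1 to EC means the radius NE is perpendicular to EC, with radius 8.6, so the center N sits 8.6 in from both sides at N = (-51.2, 16.4). That places the tangent points at G = (-59.8, 16.4) on FG and E = (-51.2, 25.0) on EC. Then |ZG| = |G − Z| = 62.0.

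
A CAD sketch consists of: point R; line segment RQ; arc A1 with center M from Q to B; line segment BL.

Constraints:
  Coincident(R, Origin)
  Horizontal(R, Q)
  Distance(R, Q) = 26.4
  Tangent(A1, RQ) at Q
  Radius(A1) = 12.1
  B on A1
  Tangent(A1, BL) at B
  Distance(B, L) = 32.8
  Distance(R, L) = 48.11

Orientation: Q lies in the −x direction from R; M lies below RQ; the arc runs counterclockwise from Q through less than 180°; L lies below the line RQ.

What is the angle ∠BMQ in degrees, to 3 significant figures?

128°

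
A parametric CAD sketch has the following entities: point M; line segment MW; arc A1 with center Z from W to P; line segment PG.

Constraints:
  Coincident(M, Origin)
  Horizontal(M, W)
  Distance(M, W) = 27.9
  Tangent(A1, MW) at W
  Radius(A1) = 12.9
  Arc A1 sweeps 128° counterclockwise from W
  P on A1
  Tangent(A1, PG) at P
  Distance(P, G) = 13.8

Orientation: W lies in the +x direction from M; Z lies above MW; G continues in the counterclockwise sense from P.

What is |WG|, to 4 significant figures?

31.76

On A1, W sits at bearing -90° from Z; a 128° counterclockwise sweep puts P at bearing 38°, so P = Z + 12.9·(cos 38°, sin 38°) = (38.07, 20.84). Tangency of A1 to PG means the radius ZP is perpendicular to PG, so PG runs along (−sin 38°, cos 38°); with |PG| = 13.8, G = (29.57, 31.72). Then |WG| = |G − W| = 31.76.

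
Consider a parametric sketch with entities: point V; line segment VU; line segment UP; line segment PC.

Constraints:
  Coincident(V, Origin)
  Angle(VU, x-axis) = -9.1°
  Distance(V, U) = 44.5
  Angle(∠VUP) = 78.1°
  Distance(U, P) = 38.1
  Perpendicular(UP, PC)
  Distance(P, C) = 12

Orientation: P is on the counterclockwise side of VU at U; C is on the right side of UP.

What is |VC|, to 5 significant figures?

62.623

V is at the origin; VU runs at -9.1° with length 44.5, so U = 44.5·(cos -9.1°, sin -9.1°) = (43.940, -7.0380). ∠VUP = 78.1°, so UP runs at -9.1° + (180° − 78.1°) = 92.800° from the x-axis; with |UP| = 38.1, P = U + 38.1·(cos 92.800°, sin 92.800°) = (42.079, 31.016). UP is perpendicular to PC; with |PC| = 12.0 on the right of UP, C = P + 12.0·(0.99881, 0.048850) = (54.064, 31.603). Then |VC| = |C − V| = 62.623.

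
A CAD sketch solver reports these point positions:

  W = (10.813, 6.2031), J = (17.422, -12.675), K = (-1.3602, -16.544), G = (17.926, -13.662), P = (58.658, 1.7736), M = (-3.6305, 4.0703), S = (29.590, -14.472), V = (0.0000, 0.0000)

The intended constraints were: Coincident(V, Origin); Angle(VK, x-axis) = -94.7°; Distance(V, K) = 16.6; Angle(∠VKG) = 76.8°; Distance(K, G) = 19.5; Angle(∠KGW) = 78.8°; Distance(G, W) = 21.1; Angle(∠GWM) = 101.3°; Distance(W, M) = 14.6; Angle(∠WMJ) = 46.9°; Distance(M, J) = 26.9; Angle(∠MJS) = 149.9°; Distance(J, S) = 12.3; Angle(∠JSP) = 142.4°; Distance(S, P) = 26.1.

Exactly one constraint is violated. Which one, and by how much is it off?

Distance(S, P) = 26.1 — off by 7.20.

V = (0.00, 0.00) ✓; VK at -94.70° ✓; |VK| = 16.60 ✓; ∠VKG = 76.80° ✓; |KG| = 19.50 ✓; ∠KGW = 78.80° ✓; |GW| = 21.10 ✓; ∠GWM = 101.3° ✓; |WM| = 14.60 ✓; ∠WMJ = 46.90° ✓; |MJ| = 26.90 ✓; ∠MJS = 149.9° ✓; |JS| = 12.30 ✓; ∠JSP = 142.4° ✓; |SP| = 33.30 ✗.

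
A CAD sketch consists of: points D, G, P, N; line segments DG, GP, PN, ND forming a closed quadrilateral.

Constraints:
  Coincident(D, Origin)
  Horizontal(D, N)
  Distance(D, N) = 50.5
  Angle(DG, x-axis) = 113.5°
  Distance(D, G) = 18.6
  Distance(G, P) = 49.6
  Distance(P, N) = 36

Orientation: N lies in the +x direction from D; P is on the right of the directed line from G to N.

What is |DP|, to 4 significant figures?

31.81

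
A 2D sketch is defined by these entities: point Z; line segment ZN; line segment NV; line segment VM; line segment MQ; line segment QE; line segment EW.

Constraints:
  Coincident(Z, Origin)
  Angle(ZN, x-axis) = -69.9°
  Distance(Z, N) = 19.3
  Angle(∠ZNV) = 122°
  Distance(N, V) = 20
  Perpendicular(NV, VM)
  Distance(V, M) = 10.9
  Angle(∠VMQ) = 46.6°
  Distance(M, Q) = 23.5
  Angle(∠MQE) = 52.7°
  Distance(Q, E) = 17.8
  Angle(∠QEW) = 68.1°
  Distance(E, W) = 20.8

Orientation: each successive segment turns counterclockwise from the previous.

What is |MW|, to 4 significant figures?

4.242

Z is at the origin; ZN runs at -69.9° with length 19.3, so N = (6.633, -18.12). ∠ZNV = 122.0° gives NV at -11.90° from the x-axis; with |NV| = 20.0, V = (26.20, -22.25). The perpendicularity gives VM at right angles to NV, so VM runs at 78.10°; with |VM| = 10.9, M = (28.45, -11.58). ∠VMQ = 46.6° gives MQ at -148.5° from the x-axis; with |MQ| = 23.5, Q = (8.413, -23.86). ∠MQE = 52.7° gives QE at -21.20° from the x-axis; with |QE| = 17.8, E = (25.01, -30.30). ∠QEW = 68.1° gives EW at 90.70° from the x-axis; with |EW| = 20.8, W = (24.75, -9.500). Then |MW| = |W − M| = 4.242.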